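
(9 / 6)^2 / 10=9 / 40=0.22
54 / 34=27 / 17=1.59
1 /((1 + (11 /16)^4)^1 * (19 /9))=589824 /1523363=0.39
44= 44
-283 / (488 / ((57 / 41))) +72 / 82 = 0.07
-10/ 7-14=-108/ 7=-15.43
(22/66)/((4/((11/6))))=11/72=0.15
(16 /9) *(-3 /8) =-2 /3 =-0.67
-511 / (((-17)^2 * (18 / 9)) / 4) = -1022 / 289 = -3.54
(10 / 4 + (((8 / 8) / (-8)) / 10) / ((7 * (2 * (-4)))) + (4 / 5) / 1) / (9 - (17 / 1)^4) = -2957 / 74826752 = -0.00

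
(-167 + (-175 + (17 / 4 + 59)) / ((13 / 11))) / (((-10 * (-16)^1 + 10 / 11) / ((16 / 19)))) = -1.37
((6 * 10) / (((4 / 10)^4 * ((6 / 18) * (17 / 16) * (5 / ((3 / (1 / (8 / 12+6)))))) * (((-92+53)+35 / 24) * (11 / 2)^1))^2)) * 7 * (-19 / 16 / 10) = -6463800000000 / 28387869169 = -227.70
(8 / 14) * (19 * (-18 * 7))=-1368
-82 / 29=-2.83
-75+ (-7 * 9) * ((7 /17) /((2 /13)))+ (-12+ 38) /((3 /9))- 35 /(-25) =-27917 /170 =-164.22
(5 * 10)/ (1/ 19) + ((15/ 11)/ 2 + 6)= 21047/ 22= 956.68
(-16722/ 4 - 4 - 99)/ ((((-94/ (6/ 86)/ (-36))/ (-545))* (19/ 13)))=1638824265/ 38399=42678.83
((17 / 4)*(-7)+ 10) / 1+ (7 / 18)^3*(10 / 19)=-546257 / 27702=-19.72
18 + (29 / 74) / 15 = 20009 / 1110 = 18.03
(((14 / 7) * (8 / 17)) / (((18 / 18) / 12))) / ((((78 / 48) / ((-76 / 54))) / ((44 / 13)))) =-856064 / 25857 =-33.11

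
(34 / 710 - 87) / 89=-30868 / 31595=-0.98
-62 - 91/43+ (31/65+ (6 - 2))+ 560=1398508/2795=500.36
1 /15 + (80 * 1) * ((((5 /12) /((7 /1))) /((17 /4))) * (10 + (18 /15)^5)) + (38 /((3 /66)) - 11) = 37443016 /44625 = 839.06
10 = 10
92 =92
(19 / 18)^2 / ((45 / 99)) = 3971 / 1620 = 2.45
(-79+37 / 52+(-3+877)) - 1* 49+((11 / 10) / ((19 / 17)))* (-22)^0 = 3693617 / 4940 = 747.70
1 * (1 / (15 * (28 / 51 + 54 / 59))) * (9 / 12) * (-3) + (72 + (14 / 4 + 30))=9287633 / 88120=105.40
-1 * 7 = -7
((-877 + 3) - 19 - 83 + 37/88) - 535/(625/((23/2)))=-10839659/11000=-985.42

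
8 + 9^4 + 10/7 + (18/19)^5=113896448283/17332693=6571.19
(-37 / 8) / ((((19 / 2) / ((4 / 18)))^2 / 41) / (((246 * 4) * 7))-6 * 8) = 6966064 / 72286701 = 0.10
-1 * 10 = -10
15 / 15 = 1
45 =45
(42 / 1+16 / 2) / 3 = 50 / 3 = 16.67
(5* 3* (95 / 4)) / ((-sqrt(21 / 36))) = -1425* sqrt(21) / 14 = -466.44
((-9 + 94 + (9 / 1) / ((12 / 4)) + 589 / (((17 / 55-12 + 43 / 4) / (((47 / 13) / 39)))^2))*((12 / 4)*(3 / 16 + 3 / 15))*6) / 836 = 363626842681 / 465047909820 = 0.78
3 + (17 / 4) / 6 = 89 / 24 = 3.71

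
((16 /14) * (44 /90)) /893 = 176 /281295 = 0.00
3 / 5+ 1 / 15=0.67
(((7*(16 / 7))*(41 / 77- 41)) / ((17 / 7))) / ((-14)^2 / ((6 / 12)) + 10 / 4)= -99712 / 147543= -0.68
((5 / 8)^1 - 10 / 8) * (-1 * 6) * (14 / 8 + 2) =225 / 16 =14.06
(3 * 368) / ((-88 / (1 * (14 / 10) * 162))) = -156492 / 55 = -2845.31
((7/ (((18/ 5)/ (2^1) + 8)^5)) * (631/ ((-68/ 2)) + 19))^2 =2197265625/ 1882446119184479044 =0.00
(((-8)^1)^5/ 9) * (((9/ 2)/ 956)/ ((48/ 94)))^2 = -17672/ 57121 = -0.31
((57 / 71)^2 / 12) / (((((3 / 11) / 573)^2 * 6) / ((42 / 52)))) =33464057781 / 1048528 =31915.27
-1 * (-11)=11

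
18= 18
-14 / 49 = -2 / 7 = -0.29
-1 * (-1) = 1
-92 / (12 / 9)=-69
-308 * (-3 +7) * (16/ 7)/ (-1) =2816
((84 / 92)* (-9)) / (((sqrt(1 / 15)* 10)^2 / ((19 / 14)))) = -1539 / 920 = -1.67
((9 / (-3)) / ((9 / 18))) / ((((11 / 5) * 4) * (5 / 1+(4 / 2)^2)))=-5 / 66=-0.08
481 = 481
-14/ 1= -14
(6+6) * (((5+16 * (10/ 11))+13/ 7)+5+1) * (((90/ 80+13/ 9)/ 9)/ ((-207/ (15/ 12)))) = -975875/ 1721412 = -0.57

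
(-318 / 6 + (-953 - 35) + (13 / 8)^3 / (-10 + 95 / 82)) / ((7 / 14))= -193299677 / 92800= -2082.97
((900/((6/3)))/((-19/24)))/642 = -0.89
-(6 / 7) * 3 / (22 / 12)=-108 / 77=-1.40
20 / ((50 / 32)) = 64 / 5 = 12.80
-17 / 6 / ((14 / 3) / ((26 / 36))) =-221 / 504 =-0.44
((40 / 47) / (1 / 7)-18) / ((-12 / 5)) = 1415 / 282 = 5.02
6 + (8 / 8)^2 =7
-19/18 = -1.06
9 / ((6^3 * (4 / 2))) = 1 / 48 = 0.02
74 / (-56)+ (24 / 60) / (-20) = -939 / 700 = -1.34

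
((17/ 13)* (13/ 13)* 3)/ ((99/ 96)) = 544/ 143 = 3.80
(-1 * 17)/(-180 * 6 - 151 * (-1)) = 17/929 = 0.02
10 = 10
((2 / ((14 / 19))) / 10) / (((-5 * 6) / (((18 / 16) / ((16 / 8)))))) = -57 / 11200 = -0.01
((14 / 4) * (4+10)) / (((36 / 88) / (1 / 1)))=1078 / 9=119.78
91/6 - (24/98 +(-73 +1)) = 86.92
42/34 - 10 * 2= -319/17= -18.76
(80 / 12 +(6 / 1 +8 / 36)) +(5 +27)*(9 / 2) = 1412 / 9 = 156.89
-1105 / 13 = -85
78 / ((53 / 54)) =4212 / 53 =79.47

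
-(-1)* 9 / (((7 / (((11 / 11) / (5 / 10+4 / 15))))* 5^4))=54 / 20125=0.00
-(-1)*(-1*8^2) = -64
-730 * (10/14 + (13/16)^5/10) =-4017033123/7340032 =-547.28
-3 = -3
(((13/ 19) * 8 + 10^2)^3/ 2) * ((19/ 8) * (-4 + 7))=1509018012/ 361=4180105.30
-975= -975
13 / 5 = 2.60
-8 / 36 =-0.22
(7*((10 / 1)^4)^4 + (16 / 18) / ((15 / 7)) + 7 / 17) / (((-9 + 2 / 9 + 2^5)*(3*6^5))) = 160650000000000001897 / 1243265760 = 129216137988.07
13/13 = 1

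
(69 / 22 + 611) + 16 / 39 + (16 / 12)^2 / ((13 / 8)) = 1584659 / 2574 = 615.64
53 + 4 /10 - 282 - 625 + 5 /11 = -46923 /55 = -853.15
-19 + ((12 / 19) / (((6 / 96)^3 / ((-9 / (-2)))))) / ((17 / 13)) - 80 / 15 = 8877.81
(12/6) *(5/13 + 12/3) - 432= -5502/13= -423.23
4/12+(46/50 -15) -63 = -76.75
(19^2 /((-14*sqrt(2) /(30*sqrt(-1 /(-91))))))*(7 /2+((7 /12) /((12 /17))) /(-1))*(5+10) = -496375*sqrt(182) /2912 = -2299.61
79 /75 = 1.05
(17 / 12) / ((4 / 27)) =153 / 16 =9.56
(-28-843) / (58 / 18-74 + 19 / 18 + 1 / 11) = 172458 / 13787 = 12.51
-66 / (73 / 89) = -5874 / 73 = -80.47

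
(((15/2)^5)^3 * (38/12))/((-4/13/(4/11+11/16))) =-6669853773651123046875/46137344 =-144565187229917.77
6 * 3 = 18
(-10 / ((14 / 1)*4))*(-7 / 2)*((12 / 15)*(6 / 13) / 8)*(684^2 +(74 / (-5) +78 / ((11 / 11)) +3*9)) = 7019193 / 520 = 13498.45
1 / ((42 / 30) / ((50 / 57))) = 250 / 399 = 0.63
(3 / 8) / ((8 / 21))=63 / 64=0.98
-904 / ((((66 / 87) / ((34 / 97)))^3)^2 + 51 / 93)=-50294634103923611447 / 5748695158869167784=-8.75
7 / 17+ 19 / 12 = 407 / 204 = 2.00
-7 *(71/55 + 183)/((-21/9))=30408/55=552.87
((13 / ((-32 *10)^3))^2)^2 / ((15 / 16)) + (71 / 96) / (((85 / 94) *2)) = 7514255978267672576000000485537 / 18374686479671623680000000000000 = 0.41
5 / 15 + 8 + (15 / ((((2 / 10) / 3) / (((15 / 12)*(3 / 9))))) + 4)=1273 / 12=106.08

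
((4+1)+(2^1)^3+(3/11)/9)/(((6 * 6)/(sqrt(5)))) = 215 * sqrt(5)/594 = 0.81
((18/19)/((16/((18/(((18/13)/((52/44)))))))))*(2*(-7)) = -10647/836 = -12.74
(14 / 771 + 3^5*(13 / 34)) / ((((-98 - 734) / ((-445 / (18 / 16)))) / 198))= 11924538175 / 1363128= 8747.92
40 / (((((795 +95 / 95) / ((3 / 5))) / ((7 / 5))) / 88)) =3696 / 995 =3.71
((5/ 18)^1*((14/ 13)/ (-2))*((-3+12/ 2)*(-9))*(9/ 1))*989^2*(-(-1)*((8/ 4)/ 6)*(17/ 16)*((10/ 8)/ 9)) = 2909909975/ 1664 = 1748743.98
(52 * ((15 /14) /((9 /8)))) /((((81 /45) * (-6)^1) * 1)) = -2600 /567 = -4.59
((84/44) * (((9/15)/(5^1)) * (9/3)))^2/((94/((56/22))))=0.01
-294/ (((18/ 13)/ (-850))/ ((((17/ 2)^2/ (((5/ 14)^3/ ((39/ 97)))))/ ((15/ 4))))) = 30690972.76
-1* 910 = -910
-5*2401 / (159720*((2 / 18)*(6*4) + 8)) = -2401 / 340736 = -0.01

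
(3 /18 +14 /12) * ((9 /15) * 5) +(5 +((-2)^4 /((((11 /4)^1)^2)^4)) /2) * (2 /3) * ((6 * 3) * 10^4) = 128679100595524 /214358881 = 600297.50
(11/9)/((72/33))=121/216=0.56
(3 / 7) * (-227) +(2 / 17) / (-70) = -57886 / 595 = -97.29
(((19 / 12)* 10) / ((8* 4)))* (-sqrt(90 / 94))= -95* sqrt(235) / 3008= -0.48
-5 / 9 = -0.56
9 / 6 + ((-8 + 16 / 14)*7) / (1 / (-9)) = 867 / 2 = 433.50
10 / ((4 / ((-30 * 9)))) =-675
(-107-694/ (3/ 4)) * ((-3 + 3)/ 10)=0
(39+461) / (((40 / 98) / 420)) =514500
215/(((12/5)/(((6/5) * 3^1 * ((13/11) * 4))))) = 1524.55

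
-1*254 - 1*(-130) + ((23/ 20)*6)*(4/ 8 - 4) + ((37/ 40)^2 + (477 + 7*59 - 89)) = 1045929/ 1600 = 653.71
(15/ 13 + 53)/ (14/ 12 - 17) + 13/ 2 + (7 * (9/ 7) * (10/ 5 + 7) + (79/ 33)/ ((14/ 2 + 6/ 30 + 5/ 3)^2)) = 2127590407/ 25295270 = 84.11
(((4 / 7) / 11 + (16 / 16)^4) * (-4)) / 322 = -162 / 12397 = -0.01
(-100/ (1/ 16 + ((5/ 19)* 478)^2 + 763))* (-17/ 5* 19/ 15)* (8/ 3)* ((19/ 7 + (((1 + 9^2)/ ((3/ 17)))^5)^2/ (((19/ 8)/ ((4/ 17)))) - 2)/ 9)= 1147236402152576490711725810109077913088/ 3207494132741367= 357673733660757009861569.80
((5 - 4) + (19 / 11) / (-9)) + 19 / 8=2521 / 792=3.18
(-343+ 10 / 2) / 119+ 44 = 4898 / 119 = 41.16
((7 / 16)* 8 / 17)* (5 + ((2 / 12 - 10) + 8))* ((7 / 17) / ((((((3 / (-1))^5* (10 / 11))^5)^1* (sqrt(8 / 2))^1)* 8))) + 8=37611480288618397261519 / 4701435036077318400000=8.00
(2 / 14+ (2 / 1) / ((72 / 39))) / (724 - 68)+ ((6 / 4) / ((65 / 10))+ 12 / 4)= 2315707 / 716352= 3.23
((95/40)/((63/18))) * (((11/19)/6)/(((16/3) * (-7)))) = -11/6272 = -0.00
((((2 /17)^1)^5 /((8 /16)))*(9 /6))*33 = 3168 /1419857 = 0.00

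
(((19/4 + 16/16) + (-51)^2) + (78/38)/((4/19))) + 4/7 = 36639/14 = 2617.07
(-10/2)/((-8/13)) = 8.12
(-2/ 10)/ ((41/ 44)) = -44/ 205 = -0.21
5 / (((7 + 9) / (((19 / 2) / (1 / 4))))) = 95 / 8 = 11.88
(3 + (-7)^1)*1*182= -728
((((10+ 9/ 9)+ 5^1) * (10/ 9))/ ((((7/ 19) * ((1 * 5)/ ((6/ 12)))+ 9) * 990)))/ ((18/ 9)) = 152/ 214731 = 0.00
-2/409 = -0.00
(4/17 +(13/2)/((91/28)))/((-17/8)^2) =2432/4913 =0.50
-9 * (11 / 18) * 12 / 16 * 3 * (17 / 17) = -99 / 8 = -12.38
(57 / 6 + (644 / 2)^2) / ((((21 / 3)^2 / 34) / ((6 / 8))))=10576737 / 196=53962.94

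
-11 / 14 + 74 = 1025 / 14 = 73.21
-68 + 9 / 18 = -135 / 2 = -67.50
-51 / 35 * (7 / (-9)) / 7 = 17 / 105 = 0.16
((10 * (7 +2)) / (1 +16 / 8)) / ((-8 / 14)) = -105 / 2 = -52.50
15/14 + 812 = 11383/14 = 813.07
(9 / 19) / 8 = 9 / 152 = 0.06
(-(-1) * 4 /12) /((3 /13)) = 13 /9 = 1.44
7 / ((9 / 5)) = 35 / 9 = 3.89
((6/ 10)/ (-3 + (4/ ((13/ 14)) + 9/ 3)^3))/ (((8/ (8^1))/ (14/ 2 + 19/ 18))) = 63713/ 5104704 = 0.01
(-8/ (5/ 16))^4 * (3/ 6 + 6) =1744830464/ 625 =2791728.74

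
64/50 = 32/25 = 1.28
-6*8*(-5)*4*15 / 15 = 960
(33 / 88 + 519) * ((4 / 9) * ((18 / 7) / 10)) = 831 / 14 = 59.36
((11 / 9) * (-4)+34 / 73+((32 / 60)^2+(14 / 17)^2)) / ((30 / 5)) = -0.58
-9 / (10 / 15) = -13.50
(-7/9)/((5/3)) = -0.47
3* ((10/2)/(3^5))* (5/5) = 5/81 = 0.06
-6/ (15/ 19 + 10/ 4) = -228/ 125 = -1.82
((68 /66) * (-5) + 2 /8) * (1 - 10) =44.11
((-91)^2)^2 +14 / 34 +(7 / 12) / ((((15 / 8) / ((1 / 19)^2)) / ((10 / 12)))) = 11362802531087 / 165699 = 68574961.41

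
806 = 806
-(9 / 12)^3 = -27 / 64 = -0.42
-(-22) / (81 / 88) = 1936 / 81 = 23.90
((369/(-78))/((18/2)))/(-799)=41/62322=0.00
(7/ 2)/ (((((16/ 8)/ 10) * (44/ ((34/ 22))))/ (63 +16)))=47005/ 968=48.56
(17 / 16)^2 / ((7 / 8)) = 289 / 224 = 1.29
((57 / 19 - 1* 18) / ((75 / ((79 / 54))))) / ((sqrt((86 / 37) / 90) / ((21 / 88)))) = -553* sqrt(7955) / 113520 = -0.43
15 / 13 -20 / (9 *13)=115 / 117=0.98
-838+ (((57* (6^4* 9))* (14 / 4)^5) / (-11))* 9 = -6285449875 / 22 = -285702267.05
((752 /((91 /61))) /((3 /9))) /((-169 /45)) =-6192720 /15379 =-402.67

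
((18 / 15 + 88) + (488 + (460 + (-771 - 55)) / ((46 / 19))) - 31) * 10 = 90856 / 23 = 3950.26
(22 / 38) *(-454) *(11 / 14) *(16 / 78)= -219736 / 5187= -42.36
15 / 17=0.88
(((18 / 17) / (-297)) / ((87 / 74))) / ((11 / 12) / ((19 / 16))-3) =2812 / 2066163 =0.00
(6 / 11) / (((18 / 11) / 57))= 19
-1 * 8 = -8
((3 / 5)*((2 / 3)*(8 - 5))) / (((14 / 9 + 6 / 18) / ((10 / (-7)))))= -108 / 119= -0.91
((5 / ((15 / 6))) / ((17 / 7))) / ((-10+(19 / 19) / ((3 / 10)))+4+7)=0.19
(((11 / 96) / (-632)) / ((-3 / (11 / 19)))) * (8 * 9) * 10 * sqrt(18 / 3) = 605 * sqrt(6) / 24016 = 0.06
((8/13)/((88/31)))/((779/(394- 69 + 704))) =31899/111397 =0.29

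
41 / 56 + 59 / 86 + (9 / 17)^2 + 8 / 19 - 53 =-672758411 / 13222328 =-50.88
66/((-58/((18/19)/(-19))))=594/10469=0.06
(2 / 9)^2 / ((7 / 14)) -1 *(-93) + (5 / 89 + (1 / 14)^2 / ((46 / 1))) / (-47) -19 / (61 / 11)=16709762326787 / 186344518248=89.67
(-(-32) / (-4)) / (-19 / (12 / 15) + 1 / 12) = 24 / 71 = 0.34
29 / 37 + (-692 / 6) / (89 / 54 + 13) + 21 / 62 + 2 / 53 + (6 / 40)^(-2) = 37.73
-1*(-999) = 999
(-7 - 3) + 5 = -5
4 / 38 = 2 / 19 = 0.11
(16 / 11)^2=256 / 121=2.12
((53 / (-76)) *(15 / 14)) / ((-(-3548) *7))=-795 / 26425504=-0.00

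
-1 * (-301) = 301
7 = 7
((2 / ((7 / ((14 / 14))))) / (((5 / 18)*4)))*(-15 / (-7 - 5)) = 9 / 28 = 0.32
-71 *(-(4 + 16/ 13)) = 371.38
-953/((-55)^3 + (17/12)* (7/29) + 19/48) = 1326576/231592973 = 0.01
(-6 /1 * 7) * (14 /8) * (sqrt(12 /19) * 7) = -1029 * sqrt(57) /19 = -408.88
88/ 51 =1.73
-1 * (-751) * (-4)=-3004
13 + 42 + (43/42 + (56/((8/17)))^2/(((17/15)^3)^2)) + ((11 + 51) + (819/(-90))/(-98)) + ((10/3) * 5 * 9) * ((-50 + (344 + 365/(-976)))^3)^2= 52049239141758812691299018110150298430269/541446879251644777758720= 96129908835559514.13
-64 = -64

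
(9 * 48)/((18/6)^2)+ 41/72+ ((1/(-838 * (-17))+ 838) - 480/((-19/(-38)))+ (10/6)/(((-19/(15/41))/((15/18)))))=-29347251935/399514824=-73.46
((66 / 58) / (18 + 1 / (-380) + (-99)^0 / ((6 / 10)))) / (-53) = -37620 / 34454929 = -0.00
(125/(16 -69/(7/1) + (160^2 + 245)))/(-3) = -875/542874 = -0.00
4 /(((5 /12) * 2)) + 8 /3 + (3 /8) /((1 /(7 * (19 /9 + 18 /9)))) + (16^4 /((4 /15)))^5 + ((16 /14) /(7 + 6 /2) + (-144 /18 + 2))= 753069880065118735171584010393 /840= 896511761982284208537600000.00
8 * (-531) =-4248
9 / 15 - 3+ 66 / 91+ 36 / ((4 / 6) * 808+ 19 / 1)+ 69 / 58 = -378897 / 901030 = -0.42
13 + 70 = 83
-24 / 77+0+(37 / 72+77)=428009 / 5544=77.20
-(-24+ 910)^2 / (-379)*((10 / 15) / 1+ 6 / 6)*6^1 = 7849960 / 379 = 20712.30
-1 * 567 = -567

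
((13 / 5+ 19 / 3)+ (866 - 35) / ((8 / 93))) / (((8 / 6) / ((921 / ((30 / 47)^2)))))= 786884057671 / 48000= 16393417.87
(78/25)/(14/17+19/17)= 442/275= 1.61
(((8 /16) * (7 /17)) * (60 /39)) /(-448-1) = -0.00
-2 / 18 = -1 / 9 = -0.11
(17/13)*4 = 68/13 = 5.23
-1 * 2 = -2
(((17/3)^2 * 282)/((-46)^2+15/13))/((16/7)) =72709/38856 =1.87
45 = 45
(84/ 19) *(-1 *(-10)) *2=1680/ 19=88.42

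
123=123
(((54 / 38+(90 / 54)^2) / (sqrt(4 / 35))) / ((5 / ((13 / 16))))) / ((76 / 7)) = 32669 * sqrt(35) / 1039680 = 0.19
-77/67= -1.15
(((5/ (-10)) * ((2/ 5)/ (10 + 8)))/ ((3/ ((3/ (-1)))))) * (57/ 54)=19/ 1620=0.01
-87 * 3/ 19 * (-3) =783/ 19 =41.21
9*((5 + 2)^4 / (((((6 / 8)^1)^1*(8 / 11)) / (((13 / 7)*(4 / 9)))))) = 98098 / 3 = 32699.33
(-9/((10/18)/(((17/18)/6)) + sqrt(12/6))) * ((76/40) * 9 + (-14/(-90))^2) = -1179001/22665 + 20043017 * sqrt(2)/1359900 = -31.18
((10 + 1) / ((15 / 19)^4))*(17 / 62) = 24370027 / 3138750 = 7.76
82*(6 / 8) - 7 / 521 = 61.49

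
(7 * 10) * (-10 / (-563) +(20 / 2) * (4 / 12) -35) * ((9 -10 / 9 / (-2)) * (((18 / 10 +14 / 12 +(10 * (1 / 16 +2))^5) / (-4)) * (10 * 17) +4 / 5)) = 2508909975845100339365 / 747159552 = 3357930671071.85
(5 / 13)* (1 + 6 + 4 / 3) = 125 / 39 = 3.21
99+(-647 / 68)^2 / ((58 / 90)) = 32112909 / 134096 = 239.48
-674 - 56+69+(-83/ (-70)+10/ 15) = -138421/ 210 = -659.15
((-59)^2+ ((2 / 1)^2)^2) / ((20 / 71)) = 248287 / 20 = 12414.35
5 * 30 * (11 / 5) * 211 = 69630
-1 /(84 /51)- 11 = -325 /28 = -11.61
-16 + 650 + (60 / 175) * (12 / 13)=634.32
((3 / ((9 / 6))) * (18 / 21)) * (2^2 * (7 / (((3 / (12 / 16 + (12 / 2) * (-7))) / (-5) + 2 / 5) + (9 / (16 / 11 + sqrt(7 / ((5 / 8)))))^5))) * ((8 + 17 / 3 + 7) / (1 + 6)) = 622091394514677159838515200 / 208868726734079573968034907 + 25269101393208881472000000 * sqrt(70) / 69622908911359857989344969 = 6.01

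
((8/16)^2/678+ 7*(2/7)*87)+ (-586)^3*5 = -2728679087471/2712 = -1006150106.00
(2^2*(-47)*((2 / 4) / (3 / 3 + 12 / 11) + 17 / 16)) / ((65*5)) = -22513 / 29900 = -0.75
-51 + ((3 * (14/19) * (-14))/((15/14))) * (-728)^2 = -1454280941/95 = -15308220.43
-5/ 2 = -2.50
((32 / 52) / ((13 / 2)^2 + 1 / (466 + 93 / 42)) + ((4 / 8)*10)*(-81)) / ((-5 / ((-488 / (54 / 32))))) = -3036076126336 / 129618567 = -23423.16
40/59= 0.68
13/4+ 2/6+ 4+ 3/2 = 109/12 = 9.08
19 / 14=1.36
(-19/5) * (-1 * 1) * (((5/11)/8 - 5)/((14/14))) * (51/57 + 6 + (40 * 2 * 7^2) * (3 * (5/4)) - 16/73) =-1774639833/6424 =-276251.53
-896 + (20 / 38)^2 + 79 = -294837 / 361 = -816.72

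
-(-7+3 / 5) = 32 / 5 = 6.40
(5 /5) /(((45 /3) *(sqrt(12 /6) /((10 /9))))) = sqrt(2) /27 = 0.05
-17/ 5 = -3.40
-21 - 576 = -597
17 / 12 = 1.42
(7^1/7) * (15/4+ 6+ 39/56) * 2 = 585/28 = 20.89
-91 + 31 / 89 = -8068 / 89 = -90.65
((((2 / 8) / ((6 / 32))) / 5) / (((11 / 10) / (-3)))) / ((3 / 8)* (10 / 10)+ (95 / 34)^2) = -18496 / 208087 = -0.09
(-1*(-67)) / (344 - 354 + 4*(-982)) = -67 / 3938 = -0.02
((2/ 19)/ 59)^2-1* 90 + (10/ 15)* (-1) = -341806340/ 3769923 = -90.67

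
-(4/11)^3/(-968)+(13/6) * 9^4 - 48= 4563380101/322102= 14167.50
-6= -6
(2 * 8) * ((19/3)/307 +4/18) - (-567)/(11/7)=11084443/30393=364.70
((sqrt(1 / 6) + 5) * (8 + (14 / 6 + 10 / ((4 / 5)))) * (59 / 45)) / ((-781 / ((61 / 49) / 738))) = -493063 / 1525096188 - 493063 * sqrt(6) / 45752885640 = -0.00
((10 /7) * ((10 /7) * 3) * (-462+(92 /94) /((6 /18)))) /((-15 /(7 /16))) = 26970 /329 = 81.98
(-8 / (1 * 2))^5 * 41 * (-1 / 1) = 41984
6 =6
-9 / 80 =-0.11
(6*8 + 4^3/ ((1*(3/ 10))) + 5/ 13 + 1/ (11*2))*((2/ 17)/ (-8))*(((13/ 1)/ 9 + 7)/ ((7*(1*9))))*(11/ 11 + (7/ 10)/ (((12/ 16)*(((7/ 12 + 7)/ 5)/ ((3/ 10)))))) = -4267267/ 6981390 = -0.61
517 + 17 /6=3119 /6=519.83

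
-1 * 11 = -11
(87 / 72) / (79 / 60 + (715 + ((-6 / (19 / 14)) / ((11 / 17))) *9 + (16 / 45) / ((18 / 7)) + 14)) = 818235 / 452994386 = 0.00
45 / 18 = 5 / 2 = 2.50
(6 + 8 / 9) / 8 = 31 / 36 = 0.86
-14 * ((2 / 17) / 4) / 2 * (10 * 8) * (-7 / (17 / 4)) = 7840 / 289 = 27.13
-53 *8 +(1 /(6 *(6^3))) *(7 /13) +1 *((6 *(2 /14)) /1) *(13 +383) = -9973967 /117936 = -84.57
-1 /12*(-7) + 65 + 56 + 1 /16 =5839 /48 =121.65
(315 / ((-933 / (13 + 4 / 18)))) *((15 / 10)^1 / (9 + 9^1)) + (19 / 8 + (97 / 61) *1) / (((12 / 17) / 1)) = 5.25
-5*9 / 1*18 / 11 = -810 / 11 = -73.64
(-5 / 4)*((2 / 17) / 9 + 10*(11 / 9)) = -260 / 17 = -15.29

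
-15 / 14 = -1.07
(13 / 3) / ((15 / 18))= 26 / 5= 5.20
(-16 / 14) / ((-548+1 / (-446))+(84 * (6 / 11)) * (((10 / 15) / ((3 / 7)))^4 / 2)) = 28611792 / 10361237341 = 0.00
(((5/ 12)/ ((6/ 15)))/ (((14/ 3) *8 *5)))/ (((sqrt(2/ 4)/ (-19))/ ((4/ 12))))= -0.05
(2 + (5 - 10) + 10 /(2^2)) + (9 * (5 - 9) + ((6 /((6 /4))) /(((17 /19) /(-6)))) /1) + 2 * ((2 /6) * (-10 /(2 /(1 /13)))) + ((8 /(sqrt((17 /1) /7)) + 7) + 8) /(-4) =-178559 /2652 - 2 * sqrt(119) /17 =-68.61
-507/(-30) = 169/10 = 16.90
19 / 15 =1.27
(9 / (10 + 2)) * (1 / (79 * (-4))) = -3 / 1264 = -0.00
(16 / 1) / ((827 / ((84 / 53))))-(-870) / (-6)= -6354151 / 43831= -144.97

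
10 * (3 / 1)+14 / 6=97 / 3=32.33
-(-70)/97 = 70/97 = 0.72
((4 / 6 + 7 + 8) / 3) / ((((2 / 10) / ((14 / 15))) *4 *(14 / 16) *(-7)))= -0.99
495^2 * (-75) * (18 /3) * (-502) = 55351147500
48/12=4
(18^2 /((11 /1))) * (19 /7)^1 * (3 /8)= 4617 /154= 29.98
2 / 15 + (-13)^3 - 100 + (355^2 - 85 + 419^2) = 4488062 / 15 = 299204.13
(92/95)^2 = 8464/9025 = 0.94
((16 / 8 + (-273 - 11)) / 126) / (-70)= 47 / 1470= 0.03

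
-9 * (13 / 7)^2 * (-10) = 310.41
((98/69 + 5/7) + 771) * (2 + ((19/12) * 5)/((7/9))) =31834396/3381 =9415.67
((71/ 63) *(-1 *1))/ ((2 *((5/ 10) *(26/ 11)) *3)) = -781/ 4914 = -0.16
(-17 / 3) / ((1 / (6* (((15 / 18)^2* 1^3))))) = -425 / 18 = -23.61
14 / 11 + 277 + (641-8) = 10024 / 11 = 911.27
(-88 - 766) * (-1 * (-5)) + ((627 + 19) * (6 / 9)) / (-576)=-1844963 / 432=-4270.75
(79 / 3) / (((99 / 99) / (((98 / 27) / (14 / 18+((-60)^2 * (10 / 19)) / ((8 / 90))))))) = 147098 / 32806197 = 0.00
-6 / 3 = -2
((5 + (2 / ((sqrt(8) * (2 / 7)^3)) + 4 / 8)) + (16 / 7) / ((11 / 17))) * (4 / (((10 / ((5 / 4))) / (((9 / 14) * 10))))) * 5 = 312975 / 2156 + 11025 * sqrt(2) / 32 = 632.41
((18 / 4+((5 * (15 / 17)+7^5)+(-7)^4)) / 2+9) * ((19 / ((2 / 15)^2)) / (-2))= -2795794425 / 544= -5139327.99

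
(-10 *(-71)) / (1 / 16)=11360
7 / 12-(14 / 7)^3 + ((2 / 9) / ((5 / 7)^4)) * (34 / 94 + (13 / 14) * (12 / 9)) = -19196599 / 3172500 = -6.05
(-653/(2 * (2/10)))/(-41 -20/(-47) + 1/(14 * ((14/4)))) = 7519295/186792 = 40.25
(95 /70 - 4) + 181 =2497 /14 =178.36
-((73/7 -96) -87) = 1208/7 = 172.57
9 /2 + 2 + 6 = 12.50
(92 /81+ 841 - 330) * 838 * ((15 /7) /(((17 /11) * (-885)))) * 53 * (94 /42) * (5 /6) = -2381335555885 /35828163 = -66465.47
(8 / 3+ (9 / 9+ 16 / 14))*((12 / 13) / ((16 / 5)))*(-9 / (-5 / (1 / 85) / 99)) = 89991 / 30940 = 2.91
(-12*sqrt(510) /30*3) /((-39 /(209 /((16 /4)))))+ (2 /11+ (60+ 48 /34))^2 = 209*sqrt(510) /130+ 132664324 /34969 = 3830.08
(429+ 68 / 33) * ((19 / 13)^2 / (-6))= -5135225 / 33462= -153.46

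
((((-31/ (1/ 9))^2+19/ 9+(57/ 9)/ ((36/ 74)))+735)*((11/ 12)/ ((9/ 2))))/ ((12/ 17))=793613227/ 34992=22679.85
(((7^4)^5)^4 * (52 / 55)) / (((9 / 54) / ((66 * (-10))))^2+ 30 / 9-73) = -85857094447857999117864032391449624253355465020977913788735487976447192320 / 156069257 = -550121760673583517590937400000000000000000000000000000000000000000.00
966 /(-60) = -161 /10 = -16.10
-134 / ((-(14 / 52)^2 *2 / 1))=45292 / 49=924.33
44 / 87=0.51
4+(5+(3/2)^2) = 45/4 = 11.25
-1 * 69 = -69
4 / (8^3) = 1 / 128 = 0.01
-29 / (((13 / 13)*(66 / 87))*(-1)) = 841 / 22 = 38.23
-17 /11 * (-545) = 9265 /11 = 842.27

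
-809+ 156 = -653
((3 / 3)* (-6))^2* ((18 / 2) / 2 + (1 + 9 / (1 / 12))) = 4086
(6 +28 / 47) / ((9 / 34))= 24.92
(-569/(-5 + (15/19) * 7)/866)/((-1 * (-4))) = -10811/34640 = -0.31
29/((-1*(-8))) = 29/8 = 3.62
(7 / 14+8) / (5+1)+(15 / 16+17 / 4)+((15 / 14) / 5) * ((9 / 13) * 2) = 30143 / 4368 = 6.90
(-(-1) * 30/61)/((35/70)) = 60/61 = 0.98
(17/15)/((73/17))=289/1095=0.26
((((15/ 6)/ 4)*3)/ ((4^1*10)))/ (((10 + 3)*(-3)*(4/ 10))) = -0.00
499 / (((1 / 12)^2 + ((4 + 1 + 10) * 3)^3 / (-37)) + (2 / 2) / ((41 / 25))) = -109005552 / 537867283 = -0.20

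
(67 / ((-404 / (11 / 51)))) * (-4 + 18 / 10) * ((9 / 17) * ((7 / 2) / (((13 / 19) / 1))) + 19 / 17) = 0.30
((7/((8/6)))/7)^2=9/16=0.56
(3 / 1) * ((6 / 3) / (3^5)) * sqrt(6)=2 * sqrt(6) / 81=0.06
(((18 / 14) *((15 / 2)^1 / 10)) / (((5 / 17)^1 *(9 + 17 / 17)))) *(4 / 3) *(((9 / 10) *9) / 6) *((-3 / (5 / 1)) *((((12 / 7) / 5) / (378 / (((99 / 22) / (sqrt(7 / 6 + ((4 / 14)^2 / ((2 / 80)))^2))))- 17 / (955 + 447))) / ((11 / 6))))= -438475146696 *sqrt(1022442) / 1934351728374209375- 2658372858 / 276335961196315625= -0.00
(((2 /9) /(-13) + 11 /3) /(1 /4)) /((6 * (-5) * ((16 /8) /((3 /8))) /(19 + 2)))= -2989 /1560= -1.92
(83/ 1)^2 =6889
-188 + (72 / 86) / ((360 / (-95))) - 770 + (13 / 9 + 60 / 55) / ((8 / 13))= -32492863 / 34056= -954.10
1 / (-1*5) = -1 / 5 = -0.20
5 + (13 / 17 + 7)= 217 / 17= 12.76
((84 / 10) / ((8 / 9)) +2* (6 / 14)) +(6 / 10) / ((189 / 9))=1447 / 140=10.34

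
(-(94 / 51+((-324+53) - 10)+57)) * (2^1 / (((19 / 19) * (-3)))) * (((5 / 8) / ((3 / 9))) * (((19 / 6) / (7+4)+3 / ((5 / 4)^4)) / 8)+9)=-169595989 / 122400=-1385.59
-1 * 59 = -59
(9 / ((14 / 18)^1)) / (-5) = -81 / 35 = -2.31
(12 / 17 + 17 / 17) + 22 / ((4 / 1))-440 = -432.79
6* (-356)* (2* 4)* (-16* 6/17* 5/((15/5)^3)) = 911360/51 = 17869.80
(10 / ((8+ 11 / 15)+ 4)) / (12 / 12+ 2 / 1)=50 / 191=0.26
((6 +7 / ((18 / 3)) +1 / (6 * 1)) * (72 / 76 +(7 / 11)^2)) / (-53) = -6218 / 33231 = -0.19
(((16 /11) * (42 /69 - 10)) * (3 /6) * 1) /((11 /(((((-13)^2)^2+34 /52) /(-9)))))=71289888 /36179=1970.48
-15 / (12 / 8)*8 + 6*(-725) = -4430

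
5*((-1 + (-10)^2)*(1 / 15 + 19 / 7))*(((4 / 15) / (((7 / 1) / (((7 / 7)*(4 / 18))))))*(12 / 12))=25696 / 2205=11.65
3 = 3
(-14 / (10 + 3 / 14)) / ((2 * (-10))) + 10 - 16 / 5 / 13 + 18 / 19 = 146307 / 13585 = 10.77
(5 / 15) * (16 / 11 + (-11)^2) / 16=449 / 176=2.55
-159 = -159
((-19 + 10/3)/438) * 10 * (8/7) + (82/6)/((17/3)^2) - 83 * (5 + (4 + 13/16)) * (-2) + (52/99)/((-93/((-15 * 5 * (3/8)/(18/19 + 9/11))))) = 66044137715761/40543201944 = 1628.98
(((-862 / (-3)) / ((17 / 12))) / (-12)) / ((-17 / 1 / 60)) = 17240 / 289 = 59.65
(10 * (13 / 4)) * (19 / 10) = 247 / 4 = 61.75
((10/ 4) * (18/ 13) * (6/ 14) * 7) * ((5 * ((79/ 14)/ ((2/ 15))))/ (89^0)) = 799875/ 364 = 2197.46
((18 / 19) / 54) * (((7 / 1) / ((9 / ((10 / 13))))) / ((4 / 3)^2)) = 35 / 5928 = 0.01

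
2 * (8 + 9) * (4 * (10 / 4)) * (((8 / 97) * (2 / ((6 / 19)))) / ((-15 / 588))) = -2025856 / 291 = -6961.70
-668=-668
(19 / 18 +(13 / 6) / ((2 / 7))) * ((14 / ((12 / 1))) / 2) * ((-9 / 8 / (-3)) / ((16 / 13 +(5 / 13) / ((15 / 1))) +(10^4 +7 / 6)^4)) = 254709 / 1348469102082161699048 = 0.00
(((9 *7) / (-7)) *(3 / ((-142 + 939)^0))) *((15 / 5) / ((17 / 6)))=-486 / 17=-28.59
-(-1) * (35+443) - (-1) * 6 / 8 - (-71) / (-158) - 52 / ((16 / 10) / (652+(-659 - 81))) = 1054903 / 316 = 3338.30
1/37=0.03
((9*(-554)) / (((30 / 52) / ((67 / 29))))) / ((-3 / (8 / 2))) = 3860272 / 145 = 26622.57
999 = 999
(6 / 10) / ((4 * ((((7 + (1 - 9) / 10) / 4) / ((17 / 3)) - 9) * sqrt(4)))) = -17 / 1978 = -0.01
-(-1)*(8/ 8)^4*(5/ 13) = 5/ 13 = 0.38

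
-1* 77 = -77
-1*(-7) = 7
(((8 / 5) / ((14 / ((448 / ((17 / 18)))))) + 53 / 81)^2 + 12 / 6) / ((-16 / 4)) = -142792135459 / 189612900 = -753.07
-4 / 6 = -2 / 3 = -0.67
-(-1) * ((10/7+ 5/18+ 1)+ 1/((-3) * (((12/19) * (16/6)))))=5057/2016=2.51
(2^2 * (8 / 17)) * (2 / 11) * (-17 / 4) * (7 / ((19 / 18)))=-2016 / 209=-9.65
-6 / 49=-0.12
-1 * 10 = -10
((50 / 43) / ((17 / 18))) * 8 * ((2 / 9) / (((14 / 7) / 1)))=800 / 731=1.09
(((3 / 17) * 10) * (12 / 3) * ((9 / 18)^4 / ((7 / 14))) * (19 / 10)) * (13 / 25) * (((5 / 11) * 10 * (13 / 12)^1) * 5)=16055 / 748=21.46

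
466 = 466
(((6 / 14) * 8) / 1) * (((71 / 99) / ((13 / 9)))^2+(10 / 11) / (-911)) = 109770264 / 130403273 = 0.84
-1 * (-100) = 100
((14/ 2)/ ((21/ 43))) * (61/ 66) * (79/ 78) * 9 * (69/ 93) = 4765991/ 53196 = 89.59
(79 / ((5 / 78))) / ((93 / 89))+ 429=249301 / 155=1608.39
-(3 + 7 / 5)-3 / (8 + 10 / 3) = -793 / 170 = -4.66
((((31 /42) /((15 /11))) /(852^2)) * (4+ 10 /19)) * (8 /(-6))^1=-14663 /3258401580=-0.00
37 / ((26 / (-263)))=-9731 / 26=-374.27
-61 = -61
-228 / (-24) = 19 / 2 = 9.50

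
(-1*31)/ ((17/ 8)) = -14.59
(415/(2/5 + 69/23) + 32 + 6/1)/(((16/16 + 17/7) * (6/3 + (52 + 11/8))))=6349/7531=0.84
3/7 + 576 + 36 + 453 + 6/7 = 7464/7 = 1066.29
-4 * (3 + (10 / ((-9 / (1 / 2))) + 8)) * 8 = -3008 / 9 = -334.22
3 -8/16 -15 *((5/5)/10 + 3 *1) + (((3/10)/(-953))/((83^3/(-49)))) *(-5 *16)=-23976173660/544913011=-44.00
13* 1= 13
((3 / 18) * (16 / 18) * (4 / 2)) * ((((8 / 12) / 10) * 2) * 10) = 0.40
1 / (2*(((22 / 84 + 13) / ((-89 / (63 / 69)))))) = -2047 / 557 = -3.68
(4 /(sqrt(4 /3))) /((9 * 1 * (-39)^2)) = 0.00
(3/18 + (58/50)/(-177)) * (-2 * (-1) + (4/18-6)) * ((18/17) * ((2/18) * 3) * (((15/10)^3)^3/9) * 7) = -2410317/377600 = -6.38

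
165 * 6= 990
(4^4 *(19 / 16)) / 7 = 304 / 7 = 43.43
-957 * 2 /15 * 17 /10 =-5423 /25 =-216.92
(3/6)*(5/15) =1/6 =0.17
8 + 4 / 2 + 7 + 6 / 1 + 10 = 33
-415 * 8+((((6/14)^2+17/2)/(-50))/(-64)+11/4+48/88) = -11441294639/3449600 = -3316.70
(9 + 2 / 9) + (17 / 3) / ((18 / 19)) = 15.20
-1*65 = -65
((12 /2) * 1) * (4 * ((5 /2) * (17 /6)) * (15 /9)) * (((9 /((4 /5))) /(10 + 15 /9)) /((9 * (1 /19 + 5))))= 8075 /1344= 6.01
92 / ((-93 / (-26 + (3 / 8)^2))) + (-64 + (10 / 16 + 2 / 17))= -953053 / 25296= -37.68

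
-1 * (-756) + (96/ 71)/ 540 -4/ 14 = 16901606/ 22365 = 755.72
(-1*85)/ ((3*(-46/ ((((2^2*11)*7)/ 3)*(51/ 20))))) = 22253/ 138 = 161.25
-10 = -10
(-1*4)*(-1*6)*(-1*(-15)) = 360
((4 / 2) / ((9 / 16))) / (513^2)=32 / 2368521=0.00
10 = 10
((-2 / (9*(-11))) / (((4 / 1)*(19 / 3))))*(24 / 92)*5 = 5 / 4807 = 0.00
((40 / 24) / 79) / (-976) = -5 / 231312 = -0.00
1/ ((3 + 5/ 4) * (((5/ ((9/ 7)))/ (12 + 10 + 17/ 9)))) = 172/ 119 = 1.45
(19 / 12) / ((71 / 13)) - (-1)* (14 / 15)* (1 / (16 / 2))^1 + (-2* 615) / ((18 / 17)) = -1236742 / 1065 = -1161.26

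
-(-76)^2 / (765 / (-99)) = 63536 / 85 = 747.48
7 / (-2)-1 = -4.50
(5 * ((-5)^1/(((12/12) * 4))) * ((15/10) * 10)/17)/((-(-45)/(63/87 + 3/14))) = -3175/27608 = -0.12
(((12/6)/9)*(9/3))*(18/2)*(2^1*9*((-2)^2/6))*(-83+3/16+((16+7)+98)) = 5499/2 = 2749.50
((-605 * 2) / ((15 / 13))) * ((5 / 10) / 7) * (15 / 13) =-605 / 7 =-86.43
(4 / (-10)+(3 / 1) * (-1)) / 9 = -17 / 45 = -0.38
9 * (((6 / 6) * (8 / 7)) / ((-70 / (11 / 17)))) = -396 / 4165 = -0.10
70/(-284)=-35/142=-0.25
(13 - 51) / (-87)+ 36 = 3170 / 87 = 36.44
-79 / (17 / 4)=-316 / 17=-18.59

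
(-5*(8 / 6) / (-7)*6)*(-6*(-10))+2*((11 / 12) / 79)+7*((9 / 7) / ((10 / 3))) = 2866589 / 8295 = 345.58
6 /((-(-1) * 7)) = 6 /7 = 0.86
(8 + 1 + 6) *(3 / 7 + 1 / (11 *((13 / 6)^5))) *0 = 0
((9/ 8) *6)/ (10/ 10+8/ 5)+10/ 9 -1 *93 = -41789/ 468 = -89.29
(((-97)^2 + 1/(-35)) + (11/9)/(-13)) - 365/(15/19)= 36636098/4095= 8946.54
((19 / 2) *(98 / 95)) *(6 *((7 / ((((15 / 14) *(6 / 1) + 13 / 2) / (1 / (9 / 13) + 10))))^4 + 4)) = 204026242015783432 / 2347270185627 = 86920.65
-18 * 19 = -342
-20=-20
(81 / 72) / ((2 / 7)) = 63 / 16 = 3.94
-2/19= -0.11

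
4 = 4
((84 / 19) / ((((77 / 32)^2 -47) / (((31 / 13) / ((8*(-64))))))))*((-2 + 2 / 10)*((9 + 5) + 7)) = -0.02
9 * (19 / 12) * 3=171 / 4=42.75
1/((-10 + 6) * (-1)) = 1/4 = 0.25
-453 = -453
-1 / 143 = -0.01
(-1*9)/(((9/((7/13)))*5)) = -7/65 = -0.11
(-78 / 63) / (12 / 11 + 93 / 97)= -27742 / 45927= -0.60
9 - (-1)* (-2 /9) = 79 /9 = 8.78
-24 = -24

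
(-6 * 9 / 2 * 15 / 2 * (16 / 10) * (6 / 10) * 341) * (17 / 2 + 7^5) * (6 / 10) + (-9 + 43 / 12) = -200647121441 / 300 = -668823738.14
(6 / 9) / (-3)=-2 / 9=-0.22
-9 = -9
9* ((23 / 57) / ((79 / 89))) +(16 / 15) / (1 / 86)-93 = 63596 / 22515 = 2.82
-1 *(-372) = 372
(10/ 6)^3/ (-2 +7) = 25/ 27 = 0.93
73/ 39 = 1.87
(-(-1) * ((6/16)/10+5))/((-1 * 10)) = -403/800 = -0.50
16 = 16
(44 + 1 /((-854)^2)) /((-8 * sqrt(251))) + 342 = 342 - 32089905 * sqrt(251) /1464466528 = 341.65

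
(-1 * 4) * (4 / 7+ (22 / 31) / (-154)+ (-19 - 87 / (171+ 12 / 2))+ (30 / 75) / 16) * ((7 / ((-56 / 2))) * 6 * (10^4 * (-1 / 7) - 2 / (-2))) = 290164252743 / 1792420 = 161884.07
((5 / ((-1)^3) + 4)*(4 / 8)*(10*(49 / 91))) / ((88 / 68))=-595 / 286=-2.08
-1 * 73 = -73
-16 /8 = -2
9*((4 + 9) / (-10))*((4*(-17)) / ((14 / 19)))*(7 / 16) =37791 / 80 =472.39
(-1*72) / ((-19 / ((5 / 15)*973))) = 23352 / 19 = 1229.05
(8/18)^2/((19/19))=16/81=0.20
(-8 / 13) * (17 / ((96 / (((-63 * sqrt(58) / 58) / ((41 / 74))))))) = 13209 * sqrt(58) / 61828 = 1.63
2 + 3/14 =31/14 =2.21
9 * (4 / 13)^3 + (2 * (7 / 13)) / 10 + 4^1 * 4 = 179823 / 10985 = 16.37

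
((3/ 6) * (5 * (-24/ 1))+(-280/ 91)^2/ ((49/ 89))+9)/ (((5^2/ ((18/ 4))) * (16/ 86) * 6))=-5.45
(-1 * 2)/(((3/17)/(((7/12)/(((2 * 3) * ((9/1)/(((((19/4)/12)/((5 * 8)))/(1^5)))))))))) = -2261/1866240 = -0.00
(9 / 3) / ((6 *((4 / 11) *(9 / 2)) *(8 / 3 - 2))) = 11 / 24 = 0.46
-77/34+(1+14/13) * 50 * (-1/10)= -12.65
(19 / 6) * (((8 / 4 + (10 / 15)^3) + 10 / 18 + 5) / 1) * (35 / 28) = 5035 / 162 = 31.08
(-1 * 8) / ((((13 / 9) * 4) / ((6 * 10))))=-1080 / 13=-83.08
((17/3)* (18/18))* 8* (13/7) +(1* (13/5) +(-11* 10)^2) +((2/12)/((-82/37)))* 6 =104924381/8610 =12186.34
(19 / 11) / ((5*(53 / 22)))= 38 / 265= 0.14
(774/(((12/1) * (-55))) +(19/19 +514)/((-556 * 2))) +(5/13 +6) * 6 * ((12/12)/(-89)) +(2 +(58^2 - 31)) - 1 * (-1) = 235916217947/70762120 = 3333.93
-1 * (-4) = 4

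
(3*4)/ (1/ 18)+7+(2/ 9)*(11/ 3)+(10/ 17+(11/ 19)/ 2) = 224.69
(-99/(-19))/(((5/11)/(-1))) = -1089/95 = -11.46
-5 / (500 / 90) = -0.90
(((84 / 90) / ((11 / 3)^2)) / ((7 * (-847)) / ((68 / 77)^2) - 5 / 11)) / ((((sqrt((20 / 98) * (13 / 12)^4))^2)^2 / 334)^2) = -163.16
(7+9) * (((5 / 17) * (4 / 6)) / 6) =80 / 153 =0.52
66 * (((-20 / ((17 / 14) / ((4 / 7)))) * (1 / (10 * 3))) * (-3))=1056 / 17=62.12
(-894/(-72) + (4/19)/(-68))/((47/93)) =1491565/60724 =24.56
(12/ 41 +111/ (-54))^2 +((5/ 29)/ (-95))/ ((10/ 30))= 930989219/ 300098844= 3.10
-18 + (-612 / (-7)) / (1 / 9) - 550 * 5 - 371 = -2352.14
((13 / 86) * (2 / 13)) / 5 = 1 / 215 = 0.00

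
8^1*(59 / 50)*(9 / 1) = 2124 / 25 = 84.96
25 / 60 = 5 / 12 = 0.42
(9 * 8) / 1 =72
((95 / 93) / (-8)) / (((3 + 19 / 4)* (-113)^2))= -95 / 73626054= -0.00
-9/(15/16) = -48/5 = -9.60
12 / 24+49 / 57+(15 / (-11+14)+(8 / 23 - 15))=-21743 / 2622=-8.29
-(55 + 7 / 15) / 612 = -208 / 2295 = -0.09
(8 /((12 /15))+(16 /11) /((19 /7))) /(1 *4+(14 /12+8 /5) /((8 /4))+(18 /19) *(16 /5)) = 132120 /105523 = 1.25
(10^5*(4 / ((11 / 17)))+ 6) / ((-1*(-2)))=3400033 / 11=309093.91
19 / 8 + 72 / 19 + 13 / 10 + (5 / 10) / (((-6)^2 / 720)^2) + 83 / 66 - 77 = 3303589 / 25080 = 131.72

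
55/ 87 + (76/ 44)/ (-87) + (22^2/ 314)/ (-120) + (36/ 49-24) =-3337406591/ 147244020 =-22.67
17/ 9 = 1.89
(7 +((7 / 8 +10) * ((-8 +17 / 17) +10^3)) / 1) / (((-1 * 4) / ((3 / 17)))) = -259341 / 544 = -476.73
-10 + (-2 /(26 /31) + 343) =4298 /13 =330.62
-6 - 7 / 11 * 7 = -115 / 11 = -10.45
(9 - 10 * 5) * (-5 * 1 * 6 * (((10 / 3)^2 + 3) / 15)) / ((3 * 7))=10414 / 189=55.10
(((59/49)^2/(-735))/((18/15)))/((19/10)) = -17405/20117979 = -0.00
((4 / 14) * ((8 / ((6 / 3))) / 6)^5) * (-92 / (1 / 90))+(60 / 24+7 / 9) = -308.26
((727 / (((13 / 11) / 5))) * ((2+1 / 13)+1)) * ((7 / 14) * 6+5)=12795200 / 169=75711.24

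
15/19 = 0.79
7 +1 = 8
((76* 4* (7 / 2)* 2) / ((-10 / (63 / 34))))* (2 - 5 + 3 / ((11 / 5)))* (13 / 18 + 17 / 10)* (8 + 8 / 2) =87677856 / 4675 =18754.62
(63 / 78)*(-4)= -42 / 13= -3.23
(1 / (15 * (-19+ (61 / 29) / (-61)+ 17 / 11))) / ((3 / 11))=-3509 / 251055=-0.01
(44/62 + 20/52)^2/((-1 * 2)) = -194481/324818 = -0.60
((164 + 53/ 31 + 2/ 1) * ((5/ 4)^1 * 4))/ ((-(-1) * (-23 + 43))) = 41.93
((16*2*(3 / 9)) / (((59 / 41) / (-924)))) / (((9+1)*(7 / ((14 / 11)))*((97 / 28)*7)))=-146944 / 28615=-5.14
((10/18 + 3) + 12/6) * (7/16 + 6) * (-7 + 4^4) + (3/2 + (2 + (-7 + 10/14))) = 8902.42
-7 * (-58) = 406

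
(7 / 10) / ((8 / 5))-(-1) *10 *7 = 1127 / 16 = 70.44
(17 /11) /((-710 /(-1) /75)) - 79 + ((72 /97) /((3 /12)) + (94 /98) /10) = -1406359048 /18560465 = -75.77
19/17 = 1.12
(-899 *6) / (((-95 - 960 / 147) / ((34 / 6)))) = 301.05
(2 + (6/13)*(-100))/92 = -287/598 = -0.48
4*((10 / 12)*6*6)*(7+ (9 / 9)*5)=1440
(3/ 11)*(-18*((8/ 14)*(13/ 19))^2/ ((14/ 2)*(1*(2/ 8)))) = -584064/ 1362053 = -0.43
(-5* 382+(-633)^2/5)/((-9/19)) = -7431641/45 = -165147.58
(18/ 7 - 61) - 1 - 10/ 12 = -2531/ 42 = -60.26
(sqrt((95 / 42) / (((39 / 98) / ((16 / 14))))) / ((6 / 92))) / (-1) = -92 * sqrt(2470) / 117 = -39.08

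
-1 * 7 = -7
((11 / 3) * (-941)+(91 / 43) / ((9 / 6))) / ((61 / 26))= -11567686 / 7869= -1470.03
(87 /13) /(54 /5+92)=435 /6682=0.07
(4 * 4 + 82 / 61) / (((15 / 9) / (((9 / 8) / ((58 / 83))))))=1185489 / 70760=16.75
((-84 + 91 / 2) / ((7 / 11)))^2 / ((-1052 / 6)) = -43923 / 2104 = -20.88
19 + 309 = 328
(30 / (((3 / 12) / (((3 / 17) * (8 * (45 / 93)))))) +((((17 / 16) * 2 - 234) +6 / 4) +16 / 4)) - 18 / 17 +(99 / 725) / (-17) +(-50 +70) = -383506777 / 3056600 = -125.47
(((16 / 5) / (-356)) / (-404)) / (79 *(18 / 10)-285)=-1 / 6418146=-0.00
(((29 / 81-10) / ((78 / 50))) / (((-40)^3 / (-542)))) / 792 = -19241 / 291133440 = -0.00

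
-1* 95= -95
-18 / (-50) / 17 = 9 / 425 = 0.02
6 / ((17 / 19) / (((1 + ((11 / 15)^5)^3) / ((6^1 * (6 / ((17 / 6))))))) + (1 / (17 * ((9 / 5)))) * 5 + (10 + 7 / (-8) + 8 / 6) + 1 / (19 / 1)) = 30842419194375588013968 / 112756601980794524139659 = 0.27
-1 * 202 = -202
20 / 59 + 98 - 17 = 4799 / 59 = 81.34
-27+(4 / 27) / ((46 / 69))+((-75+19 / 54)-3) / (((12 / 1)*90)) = -1565873 / 58320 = -26.85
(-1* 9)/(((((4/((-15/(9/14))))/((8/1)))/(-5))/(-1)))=2100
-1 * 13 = -13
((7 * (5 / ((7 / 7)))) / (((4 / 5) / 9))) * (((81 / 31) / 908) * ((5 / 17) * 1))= 637875 / 1914064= 0.33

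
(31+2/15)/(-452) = -467/6780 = -0.07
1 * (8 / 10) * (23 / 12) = 23 / 15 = 1.53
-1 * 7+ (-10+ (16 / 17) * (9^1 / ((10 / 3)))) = -1229 / 85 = -14.46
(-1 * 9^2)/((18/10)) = -45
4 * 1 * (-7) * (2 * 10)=-560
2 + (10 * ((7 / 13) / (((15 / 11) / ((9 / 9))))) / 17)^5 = 256297538132110 / 128105460519543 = 2.00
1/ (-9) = -1/ 9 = -0.11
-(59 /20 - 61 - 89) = 2941 /20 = 147.05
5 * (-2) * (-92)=920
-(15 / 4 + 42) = -183 / 4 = -45.75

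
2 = 2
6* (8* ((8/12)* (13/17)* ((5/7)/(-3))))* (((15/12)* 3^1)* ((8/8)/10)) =-2.18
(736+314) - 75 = 975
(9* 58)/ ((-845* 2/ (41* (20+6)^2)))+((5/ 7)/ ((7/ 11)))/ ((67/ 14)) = -20074526/ 2345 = -8560.57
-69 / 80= -0.86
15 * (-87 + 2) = -1275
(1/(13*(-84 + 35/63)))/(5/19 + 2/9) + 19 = 15394712/810329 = 19.00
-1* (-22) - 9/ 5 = 101/ 5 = 20.20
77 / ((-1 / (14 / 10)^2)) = -3773 / 25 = -150.92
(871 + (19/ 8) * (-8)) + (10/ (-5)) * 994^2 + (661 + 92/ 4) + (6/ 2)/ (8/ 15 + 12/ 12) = -45414283/ 23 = -1974534.04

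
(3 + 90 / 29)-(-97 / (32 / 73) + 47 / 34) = 3565413 / 15776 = 226.00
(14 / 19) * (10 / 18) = 0.41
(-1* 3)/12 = -1/4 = -0.25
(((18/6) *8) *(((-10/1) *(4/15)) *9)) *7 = -4032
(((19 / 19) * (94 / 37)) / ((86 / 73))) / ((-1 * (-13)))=3431 / 20683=0.17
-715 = -715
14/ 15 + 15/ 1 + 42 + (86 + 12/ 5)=439/ 3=146.33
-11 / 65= -0.17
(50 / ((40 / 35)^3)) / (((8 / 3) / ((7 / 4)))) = 180075 / 8192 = 21.98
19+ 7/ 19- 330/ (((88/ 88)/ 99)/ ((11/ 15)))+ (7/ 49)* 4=-3183762/ 133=-23938.06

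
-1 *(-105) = 105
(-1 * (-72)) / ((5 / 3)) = 216 / 5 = 43.20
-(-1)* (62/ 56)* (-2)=-2.21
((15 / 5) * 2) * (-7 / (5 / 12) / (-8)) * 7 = 88.20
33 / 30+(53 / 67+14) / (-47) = 24729 / 31490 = 0.79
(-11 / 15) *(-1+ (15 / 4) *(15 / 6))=-737 / 120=-6.14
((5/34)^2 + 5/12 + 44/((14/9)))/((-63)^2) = 174326/24087861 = 0.01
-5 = -5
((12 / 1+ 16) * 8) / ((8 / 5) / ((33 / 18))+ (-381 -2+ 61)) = -6160 / 8831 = -0.70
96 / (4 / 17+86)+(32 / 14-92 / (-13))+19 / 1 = 1966129 / 66703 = 29.48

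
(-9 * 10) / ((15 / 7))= -42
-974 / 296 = -487 / 148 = -3.29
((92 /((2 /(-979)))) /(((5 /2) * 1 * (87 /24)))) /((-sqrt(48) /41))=7385576 * sqrt(3) /435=29407.34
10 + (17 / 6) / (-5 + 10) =317 / 30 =10.57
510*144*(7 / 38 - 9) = -12301200 / 19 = -647431.58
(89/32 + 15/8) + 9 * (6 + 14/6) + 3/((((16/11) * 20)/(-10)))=629/8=78.62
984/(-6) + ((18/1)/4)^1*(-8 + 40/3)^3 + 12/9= 520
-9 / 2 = -4.50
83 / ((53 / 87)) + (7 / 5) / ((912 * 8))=263422451 / 1933440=136.25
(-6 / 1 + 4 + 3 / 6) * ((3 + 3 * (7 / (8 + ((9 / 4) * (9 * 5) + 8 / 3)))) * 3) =-38529 / 2686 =-14.34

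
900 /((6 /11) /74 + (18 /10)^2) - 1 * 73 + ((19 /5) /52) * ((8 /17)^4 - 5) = 24370100347743 /119587038220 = 203.79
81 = 81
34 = 34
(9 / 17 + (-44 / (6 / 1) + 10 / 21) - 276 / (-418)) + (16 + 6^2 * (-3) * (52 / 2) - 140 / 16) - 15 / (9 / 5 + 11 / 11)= -279726583 / 99484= -2811.77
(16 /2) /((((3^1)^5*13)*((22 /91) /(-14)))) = -392 /2673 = -0.15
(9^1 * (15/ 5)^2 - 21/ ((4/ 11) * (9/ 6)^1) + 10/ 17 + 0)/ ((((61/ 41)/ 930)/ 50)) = 1396511250/ 1037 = 1346683.94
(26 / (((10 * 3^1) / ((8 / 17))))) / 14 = 52 / 1785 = 0.03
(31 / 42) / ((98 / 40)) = 310 / 1029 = 0.30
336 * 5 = 1680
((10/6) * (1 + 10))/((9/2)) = 110/27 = 4.07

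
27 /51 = 9 /17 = 0.53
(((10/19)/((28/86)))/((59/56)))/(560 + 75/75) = 1720/628881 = 0.00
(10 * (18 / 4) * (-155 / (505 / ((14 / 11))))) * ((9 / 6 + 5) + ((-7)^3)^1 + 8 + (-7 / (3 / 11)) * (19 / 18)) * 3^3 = 168773.65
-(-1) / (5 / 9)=9 / 5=1.80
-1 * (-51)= 51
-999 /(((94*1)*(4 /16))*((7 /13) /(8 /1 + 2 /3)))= -225108 /329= -684.22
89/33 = 2.70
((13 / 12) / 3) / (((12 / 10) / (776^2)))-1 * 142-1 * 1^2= 4888819 / 27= 181067.37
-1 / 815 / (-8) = 1 / 6520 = 0.00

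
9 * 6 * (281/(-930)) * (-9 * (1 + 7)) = 182088/155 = 1174.76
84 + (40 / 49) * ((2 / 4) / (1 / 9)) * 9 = 5736 / 49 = 117.06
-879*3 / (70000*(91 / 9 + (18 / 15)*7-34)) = 23733 / 9758000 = 0.00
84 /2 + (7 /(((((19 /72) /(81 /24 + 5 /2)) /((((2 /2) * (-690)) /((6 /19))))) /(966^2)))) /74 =-158876806116 /37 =-4293967732.86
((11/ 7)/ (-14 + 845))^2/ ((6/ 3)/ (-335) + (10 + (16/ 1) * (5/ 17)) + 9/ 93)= 21361945/ 88393029602409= 0.00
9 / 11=0.82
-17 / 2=-8.50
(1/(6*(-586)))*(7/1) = -7/3516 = -0.00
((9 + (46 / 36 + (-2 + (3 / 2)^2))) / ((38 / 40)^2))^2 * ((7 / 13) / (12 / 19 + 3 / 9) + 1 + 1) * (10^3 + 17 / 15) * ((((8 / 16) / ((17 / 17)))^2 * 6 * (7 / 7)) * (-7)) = -5523359890458200 / 1509508143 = -3659046.10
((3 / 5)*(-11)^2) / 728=363 / 3640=0.10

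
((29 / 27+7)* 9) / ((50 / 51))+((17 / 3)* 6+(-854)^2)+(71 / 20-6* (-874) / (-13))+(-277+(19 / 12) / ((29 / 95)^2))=597568487677 / 819975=728764.28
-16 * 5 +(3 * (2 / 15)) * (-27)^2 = 1058 / 5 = 211.60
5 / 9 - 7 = -58 / 9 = -6.44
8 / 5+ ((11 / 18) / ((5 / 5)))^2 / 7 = 18749 / 11340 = 1.65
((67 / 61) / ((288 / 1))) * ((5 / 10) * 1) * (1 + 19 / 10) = 1943 / 351360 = 0.01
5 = 5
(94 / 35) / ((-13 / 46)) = -4324 / 455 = -9.50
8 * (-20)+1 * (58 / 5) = -742 / 5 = -148.40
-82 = -82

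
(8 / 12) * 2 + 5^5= 9379 / 3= 3126.33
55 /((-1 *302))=-55 /302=-0.18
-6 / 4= -3 / 2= -1.50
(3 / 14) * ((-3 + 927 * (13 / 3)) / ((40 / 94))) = 282987 / 140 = 2021.34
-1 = -1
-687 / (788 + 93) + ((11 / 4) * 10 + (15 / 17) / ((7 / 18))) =6078379 / 209678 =28.99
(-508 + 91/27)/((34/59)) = -803875/918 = -875.68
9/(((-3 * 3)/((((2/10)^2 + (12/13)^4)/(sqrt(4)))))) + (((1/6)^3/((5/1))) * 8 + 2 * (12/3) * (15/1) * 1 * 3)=13866163663/38557350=359.62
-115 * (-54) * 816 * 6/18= 1689120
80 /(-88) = -10 /11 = -0.91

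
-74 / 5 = -14.80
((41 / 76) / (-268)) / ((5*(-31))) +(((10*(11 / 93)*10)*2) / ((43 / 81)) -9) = 4827523283 / 135752720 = 35.56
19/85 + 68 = 5799/85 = 68.22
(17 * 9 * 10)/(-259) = -1530/259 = -5.91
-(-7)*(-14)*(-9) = 882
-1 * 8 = -8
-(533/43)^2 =-153.64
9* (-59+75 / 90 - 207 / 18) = -627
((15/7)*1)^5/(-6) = -253125/33614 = -7.53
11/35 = 0.31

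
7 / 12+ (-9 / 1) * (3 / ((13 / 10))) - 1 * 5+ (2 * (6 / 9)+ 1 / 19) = -70543 / 2964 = -23.80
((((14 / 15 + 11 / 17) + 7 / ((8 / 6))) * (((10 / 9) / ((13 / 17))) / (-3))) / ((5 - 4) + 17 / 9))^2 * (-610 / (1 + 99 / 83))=-1228767038035 / 3368370096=-364.80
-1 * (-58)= 58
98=98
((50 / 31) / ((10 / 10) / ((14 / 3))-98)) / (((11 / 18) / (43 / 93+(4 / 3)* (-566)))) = 294592200 / 14471699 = 20.36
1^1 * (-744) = -744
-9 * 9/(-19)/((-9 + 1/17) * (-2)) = 1377/5776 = 0.24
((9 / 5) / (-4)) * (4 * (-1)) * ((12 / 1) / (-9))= -12 / 5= -2.40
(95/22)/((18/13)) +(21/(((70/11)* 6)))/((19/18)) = 3.64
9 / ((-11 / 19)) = -15.55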